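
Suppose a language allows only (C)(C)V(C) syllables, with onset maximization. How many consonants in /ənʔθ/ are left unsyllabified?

Syllabifying with onset maximization leaves /ʔ/, /θ/ stranded (at most one coda consonant is licensed; onsets may contain at most 2 consonants).

2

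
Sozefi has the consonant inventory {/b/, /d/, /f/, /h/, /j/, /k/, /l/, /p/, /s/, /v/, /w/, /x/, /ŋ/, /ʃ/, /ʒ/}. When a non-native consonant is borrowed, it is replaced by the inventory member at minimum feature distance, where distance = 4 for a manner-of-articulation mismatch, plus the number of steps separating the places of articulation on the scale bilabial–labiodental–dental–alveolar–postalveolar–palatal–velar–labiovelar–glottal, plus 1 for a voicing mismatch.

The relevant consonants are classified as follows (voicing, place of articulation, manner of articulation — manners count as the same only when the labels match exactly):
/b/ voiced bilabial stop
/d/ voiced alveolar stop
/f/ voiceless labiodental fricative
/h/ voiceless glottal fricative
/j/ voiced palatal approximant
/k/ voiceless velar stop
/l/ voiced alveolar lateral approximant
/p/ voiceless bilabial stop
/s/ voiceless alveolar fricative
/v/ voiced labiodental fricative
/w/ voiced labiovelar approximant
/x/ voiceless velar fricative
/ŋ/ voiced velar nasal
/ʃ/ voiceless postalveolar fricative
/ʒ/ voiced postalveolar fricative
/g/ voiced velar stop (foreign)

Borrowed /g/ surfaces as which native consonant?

k

/k/ is closest: same manner (stop), place distance 0 (velar→velar), voicing differs (+1); total 1. Next closest is /d/ at distance 3.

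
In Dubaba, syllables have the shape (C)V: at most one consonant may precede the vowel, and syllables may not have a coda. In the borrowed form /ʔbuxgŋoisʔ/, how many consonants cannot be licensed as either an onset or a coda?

5

Under (C)V, the unsyllabifiable consonants are /ʔ/, /x/, /g/, /s/, /ʔ/ (no codas are permitted; onsets are limited to one consonant).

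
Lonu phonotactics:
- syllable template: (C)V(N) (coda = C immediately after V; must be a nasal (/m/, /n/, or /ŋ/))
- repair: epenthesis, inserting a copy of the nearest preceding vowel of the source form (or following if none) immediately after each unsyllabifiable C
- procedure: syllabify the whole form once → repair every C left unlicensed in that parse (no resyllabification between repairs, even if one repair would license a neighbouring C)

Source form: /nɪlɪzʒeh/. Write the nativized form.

The consonants /z/, /h/ cannot be parsed into a legal (C)V(N) syllable (only a nasal (/m/, /n/, or /ŋ/) is licensed in coda position; onsets are limited to one consonant).
Each unlicensed consonant becomes the onset of a new syllable: /z/ → /zɪ/, /h/ → /he/.

nɪlɪzɪʒehe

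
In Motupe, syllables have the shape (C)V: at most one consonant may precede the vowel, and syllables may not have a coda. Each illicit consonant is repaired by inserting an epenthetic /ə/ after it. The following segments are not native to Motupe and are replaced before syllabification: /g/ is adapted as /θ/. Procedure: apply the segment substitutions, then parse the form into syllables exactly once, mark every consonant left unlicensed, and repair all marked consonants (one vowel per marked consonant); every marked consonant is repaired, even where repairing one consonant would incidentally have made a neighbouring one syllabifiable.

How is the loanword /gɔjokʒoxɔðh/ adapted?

Substitution: /g/ → /θ/, giving /θɔjokʒoxɔðh/.
Syllabifying with onset maximization leaves /k/, /ð/, /h/ stranded (no codas are permitted; onsets are limited to one consonant).
Epenthesis after each stranded consonant: /k/ → /kə/, /ð/ → /ðə/, /h/ → /hə/.

θɔjokəʒoxɔðəhə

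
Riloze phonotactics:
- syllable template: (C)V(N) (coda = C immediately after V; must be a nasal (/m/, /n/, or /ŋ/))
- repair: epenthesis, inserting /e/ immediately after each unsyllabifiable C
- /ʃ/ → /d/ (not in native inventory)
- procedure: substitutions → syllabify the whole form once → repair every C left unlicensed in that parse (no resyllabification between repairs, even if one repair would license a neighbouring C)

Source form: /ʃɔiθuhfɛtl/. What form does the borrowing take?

Substitution: /ʃ/ → /d/, giving /dɔiθuhfɛtl/.
Under (C)V(N), the unsyllabifiable consonants are /h/, /t/, /l/ (only a nasal (/m/, /n/, or /ŋ/) is licensed in coda position; onsets are limited to one consonant).
Epenthesis after each stranded consonant: /h/ → /he/, /t/ → /te/, /l/ → /le/.

dɔiθuhefɛtele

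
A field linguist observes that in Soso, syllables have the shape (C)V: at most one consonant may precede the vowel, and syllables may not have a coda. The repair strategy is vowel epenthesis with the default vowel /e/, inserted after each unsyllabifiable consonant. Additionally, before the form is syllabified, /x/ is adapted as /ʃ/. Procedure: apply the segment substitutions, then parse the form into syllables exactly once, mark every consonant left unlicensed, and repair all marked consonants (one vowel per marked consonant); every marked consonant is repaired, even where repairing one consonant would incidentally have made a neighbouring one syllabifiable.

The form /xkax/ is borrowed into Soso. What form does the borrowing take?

Substitution: /x/ → /ʃ/, giving /ʃkaʃ/.
The consonants /ʃ/, /ʃ/ cannot be parsed into a legal (C)V syllable (no codas are permitted; onsets are limited to one consonant).
Each unlicensed consonant becomes the onset of a new syllable: /ʃ/ → /ʃe/, /ʃ/ → /ʃe/.

ʃekaʃe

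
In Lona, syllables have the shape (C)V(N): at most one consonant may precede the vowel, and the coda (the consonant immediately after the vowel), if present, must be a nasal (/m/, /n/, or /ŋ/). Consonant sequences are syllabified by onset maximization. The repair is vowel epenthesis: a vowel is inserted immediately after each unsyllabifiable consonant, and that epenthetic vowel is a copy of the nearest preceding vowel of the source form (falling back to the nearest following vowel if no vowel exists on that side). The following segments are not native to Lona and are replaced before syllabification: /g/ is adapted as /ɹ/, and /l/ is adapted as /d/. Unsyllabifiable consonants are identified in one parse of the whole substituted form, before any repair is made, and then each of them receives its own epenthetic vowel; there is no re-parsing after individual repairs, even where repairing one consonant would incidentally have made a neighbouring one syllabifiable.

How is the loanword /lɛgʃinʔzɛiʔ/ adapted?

dɛɹɛʃinʔizɛiʔi

Substitution: /l/ → /d/, /g/ → /ɹ/, giving /dɛɹʃinʔzɛiʔ/.
The consonants /ɹ/, /ʔ/, /ʔ/ cannot be parsed into a legal (C)V(N) syllable (only a nasal (/m/, /n/, or /ŋ/) is licensed in coda position; onsets are limited to one consonant).
Each unlicensed consonant becomes the onset of a new syllable: /ɹ/ → /ɹɛ/, /ʔ/ → /ʔi/, /ʔ/ → /ʔi/.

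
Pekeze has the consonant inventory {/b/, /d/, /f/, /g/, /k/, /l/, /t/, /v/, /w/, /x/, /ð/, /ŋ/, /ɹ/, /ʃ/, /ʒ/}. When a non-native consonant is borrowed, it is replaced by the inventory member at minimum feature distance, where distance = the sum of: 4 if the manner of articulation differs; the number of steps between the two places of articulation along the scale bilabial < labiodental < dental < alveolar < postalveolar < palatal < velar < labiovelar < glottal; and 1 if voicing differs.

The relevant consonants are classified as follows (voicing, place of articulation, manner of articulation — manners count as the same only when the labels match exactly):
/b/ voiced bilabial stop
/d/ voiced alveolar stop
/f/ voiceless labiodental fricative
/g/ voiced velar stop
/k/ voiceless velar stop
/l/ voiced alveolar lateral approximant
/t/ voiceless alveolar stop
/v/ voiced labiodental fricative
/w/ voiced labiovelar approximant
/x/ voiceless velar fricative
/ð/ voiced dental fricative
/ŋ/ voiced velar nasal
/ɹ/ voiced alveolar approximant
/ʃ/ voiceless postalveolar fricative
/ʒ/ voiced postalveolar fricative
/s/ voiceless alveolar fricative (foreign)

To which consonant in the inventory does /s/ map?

ʃ

/ʃ/ is closest: same manner (fricative), place distance 1 (alveolar→postalveolar), same voicing; total 1. Next closest is /f/ at distance 2.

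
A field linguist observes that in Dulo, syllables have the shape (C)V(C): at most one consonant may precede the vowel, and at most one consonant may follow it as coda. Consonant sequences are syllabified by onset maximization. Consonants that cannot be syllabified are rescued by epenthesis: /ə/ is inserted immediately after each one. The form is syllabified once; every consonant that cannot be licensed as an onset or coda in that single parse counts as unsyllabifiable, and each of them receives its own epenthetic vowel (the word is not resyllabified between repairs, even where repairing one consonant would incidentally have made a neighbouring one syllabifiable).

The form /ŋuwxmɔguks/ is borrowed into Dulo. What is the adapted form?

Syllabifying with onset maximization leaves /x/, /s/ stranded (at most one coda consonant is licensed; onsets are limited to one consonant).
Each unlicensed consonant becomes the onset of a new syllable: /x/ → /xə/, /s/ → /sə/.

ŋuwxəmɔguksə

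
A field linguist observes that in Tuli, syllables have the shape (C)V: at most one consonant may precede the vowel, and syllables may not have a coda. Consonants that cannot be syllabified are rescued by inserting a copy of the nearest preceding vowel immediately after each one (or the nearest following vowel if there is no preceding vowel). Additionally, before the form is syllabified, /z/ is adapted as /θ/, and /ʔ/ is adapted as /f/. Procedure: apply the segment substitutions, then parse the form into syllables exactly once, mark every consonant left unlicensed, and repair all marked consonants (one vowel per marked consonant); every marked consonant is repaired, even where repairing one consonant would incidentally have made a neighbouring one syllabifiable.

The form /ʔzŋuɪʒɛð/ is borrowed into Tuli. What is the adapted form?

fuθuŋuɪʒɛðɛ

Substitution: /ʔ/ → /f/, /z/ → /θ/, giving /fθŋuɪʒɛð/.
The consonants /f/, /θ/, /ð/ cannot be parsed into a legal (C)V syllable (no codas are permitted; onsets are limited to one consonant).
Each unlicensed consonant becomes the onset of a new syllable: /f/ → /fu/, /θ/ → /θu/, /ð/ → /ðɛ/.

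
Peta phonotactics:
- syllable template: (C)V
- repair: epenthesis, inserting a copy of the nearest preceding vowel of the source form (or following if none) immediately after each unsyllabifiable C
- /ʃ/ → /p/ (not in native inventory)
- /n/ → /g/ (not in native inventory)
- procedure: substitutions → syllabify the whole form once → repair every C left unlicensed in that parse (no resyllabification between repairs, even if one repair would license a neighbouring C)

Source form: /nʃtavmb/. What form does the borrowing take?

gapatavamaba

Substitution: /n/ → /g/, /ʃ/ → /p/, giving /gptavmb/.
The consonants /g/, /p/, /v/, /m/, /b/ cannot be parsed into a legal (C)V syllable (no codas are permitted; onsets are limited to one consonant).
Epenthesis after each stranded consonant: /g/ → /ga/, /p/ → /pa/, /v/ → /va/, /m/ → /ma/, /b/ → /ba/.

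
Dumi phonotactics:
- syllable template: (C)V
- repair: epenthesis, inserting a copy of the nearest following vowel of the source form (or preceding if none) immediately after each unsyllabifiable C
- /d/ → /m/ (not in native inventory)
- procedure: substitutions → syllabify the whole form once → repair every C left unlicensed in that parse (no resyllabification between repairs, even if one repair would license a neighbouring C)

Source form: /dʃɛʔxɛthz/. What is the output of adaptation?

mɛʃɛʔɛxɛtɛhɛzɛ

Substitution: /d/ → /m/, giving /mʃɛʔxɛthz/.
The consonants /m/, /ʔ/, /t/, /h/, /z/ cannot be parsed into a legal (C)V syllable (no codas are permitted; onsets are limited to one consonant).
Each unlicensed consonant becomes the onset of a new syllable: /m/ → /mɛ/, /ʔ/ → /ʔɛ/, /t/ → /tɛ/, /h/ → /hɛ/, /z/ → /zɛ/.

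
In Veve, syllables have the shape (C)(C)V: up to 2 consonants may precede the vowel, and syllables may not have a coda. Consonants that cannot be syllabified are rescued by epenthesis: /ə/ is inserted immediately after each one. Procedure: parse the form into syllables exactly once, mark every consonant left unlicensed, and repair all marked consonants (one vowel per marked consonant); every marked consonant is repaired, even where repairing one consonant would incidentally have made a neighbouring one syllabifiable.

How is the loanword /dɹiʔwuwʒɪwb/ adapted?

Under (C)(C)V, the unsyllabifiable consonants are /w/, /b/ (no codas are permitted; onsets may contain at most 2 consonants).
Inserting the epenthetic vowel yields /w/ → /wə/, /b/ → /bə/.

dɹiʔwuwʒɪwəbə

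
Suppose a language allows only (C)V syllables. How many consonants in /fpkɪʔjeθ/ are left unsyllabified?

Syllabifying with onset maximization leaves /f/, /p/, /ʔ/, /θ/ stranded (no codas are permitted; onsets are limited to one consonant).

4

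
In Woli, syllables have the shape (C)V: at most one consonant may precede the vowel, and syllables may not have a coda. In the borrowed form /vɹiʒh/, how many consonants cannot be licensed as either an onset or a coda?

Under (C)V, the unsyllabifiable consonants are /v/, /ʒ/, /h/ (no codas are permitted; onsets are limited to one consonant).

3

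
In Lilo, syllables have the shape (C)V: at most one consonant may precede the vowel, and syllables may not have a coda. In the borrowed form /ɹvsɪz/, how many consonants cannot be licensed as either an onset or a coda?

3

Under (C)V, the unsyllabifiable consonants are /ɹ/, /v/, /z/ (no codas are permitted; onsets are limited to one consonant).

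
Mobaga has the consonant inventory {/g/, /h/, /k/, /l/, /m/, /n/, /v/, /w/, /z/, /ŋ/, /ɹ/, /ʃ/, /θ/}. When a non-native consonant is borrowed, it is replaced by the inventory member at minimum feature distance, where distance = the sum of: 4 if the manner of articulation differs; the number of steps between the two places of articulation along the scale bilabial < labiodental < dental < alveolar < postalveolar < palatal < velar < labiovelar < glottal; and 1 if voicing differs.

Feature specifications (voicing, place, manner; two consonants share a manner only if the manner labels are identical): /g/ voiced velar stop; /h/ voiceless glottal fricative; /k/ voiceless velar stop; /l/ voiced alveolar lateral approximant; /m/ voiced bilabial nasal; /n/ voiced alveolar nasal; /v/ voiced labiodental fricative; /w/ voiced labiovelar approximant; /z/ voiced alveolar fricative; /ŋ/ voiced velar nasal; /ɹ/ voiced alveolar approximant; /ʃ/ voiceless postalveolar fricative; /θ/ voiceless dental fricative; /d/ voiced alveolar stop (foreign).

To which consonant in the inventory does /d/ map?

g

/g/ is closest: same manner (stop), place distance 3 (alveolar→velar), same voicing; total 3. Next closest is /k/ at distance 4.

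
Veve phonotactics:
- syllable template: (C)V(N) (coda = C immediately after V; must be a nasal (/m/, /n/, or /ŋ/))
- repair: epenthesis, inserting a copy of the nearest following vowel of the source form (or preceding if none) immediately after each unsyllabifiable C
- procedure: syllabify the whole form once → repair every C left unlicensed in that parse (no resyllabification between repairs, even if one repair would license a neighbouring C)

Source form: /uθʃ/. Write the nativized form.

Syllabifying with onset maximization leaves /θ/, /ʃ/ stranded (only a nasal (/m/, /n/, or /ŋ/) is licensed in coda position; onsets are limited to one consonant).
Each unlicensed consonant becomes the onset of a new syllable: /θ/ → /θu/, /ʃ/ → /ʃu/.

uθuʃu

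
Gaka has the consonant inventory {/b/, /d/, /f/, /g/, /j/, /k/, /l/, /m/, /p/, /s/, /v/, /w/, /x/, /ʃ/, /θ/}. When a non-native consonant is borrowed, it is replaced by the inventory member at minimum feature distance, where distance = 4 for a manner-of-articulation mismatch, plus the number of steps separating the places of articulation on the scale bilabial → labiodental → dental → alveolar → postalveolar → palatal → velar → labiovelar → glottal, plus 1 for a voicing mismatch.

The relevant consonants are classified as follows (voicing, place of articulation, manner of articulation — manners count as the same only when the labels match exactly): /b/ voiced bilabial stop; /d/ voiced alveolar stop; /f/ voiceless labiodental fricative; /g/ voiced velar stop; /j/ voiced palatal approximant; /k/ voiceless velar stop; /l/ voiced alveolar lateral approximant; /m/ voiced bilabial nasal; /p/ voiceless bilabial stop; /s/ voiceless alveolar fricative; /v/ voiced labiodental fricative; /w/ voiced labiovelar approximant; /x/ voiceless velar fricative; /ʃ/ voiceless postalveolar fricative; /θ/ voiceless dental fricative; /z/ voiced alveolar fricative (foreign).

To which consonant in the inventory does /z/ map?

s

/s/ is closest: same manner (fricative), place distance 0 (alveolar→alveolar), voicing differs (+1); total 1. Next closest is /v/ at distance 2.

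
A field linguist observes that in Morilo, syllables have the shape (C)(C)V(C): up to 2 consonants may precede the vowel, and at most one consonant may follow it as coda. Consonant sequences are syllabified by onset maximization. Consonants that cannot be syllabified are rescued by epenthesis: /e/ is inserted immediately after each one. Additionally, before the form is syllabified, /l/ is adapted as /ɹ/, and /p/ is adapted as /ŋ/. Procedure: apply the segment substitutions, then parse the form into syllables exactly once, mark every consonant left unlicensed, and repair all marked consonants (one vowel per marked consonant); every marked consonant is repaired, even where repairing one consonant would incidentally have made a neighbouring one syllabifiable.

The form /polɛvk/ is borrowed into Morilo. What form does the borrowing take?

Substitution: /p/ → /ŋ/, /l/ → /ɹ/, giving /ŋoɹɛvk/.
Under (C)(C)V(C), the unsyllabifiable consonants are /k/ (at most one coda consonant is licensed; onsets may contain at most 2 consonants).
Epenthesis after each stranded consonant: /k/ → /ke/.

ŋoɹɛvke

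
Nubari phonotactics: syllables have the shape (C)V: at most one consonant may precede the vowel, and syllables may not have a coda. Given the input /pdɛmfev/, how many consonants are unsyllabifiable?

3

Syllabifying with onset maximization leaves /p/, /m/, /v/ stranded (no codas are permitted; onsets are limited to one consonant).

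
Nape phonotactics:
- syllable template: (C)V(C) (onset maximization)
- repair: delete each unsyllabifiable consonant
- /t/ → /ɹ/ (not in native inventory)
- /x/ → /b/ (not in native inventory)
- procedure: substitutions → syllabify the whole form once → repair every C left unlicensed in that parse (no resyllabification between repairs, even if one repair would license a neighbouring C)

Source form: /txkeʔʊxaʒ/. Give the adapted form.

keʔʊbaʒ

Substitution: /t/ → /ɹ/, /x/ → /b/, giving /ɹbkeʔʊbaʒ/.
Under (C)V(C), the unsyllabifiable consonants are /ɹ/, /b/ (at most one coda consonant is licensed; onsets are limited to one consonant).
Deletion applies to /ɹ/, /b/.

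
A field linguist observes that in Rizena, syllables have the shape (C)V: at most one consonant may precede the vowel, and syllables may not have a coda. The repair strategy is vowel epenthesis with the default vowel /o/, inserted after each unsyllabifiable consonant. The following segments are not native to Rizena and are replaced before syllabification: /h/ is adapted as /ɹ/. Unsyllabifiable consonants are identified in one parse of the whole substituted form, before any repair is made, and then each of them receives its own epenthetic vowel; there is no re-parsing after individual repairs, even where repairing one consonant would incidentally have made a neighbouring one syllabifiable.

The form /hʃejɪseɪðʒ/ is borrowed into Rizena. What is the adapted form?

Substitution: /h/ → /ɹ/, giving /ɹʃejɪseɪðʒ/.
The consonants /ɹ/, /ð/, /ʒ/ cannot be parsed into a legal (C)V syllable (no codas are permitted; onsets are limited to one consonant).
Epenthesis after each stranded consonant: /ɹ/ → /ɹo/, /ð/ → /ðo/, /ʒ/ → /ʒo/.

ɹoʃejɪseɪðoʒo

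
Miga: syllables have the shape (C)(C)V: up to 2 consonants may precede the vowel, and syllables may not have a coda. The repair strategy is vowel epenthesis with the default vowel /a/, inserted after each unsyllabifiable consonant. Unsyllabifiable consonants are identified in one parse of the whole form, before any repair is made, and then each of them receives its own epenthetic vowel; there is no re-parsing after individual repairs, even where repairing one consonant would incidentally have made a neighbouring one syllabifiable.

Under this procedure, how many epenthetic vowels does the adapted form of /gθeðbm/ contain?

The unsyllabifiable consonants are /ð/, /b/, /m/; each receives one epenthetic vowel.

3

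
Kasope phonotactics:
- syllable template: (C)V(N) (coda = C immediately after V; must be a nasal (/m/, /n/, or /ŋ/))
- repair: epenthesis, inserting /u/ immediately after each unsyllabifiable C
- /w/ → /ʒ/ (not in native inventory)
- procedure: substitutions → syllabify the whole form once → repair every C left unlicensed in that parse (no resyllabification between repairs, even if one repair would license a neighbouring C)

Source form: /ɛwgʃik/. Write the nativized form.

ɛʒuguʃiku

Substitution: /w/ → /ʒ/, giving /ɛʒgʃik/.
Syllabifying with onset maximization leaves /ʒ/, /g/, /k/ stranded (only a nasal (/m/, /n/, or /ŋ/) is licensed in coda position; onsets are limited to one consonant).
Inserting the epenthetic vowel yields /ʒ/ → /ʒu/, /g/ → /gu/, /k/ → /ku/.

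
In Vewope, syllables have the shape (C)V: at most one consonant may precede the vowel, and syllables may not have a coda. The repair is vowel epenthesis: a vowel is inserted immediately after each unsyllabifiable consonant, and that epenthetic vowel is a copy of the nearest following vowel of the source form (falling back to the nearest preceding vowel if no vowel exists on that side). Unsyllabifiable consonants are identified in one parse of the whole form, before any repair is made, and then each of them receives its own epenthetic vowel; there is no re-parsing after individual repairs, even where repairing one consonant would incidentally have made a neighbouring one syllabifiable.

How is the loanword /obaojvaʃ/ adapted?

The consonants /j/, /ʃ/ cannot be parsed into a legal (C)V syllable (no codas are permitted; onsets are limited to one consonant).
Epenthesis after each stranded consonant: /j/ → /ja/, /ʃ/ → /ʃa/.

obaojavaʃa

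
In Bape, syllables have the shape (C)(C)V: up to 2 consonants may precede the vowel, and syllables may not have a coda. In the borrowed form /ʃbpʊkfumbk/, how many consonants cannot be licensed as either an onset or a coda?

4

The consonants /ʃ/, /m/, /b/, /k/ cannot be parsed into a legal (C)(C)V syllable (no codas are permitted; onsets may contain at most 2 consonants).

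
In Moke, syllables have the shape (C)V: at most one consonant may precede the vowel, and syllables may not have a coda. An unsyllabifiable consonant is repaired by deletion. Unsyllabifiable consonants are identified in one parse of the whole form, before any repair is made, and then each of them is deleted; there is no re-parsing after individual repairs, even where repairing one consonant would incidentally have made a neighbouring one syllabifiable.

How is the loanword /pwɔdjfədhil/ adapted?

wɔfəhi

Syllabifying with onset maximization leaves /p/, /d/, /j/, /d/, /l/ stranded (no codas are permitted; onsets are limited to one consonant).
Deletion applies to /p/, /d/, /j/, /d/, /l/.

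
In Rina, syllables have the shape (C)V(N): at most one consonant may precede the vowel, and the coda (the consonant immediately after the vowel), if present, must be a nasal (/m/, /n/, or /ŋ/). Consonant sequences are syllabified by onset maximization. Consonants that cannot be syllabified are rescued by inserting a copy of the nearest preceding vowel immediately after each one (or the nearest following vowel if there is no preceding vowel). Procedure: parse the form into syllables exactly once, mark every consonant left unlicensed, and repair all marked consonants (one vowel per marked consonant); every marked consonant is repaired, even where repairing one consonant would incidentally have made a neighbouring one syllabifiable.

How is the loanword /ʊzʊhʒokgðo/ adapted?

Syllabifying with onset maximization leaves /h/, /k/, /g/ stranded (only a nasal (/m/, /n/, or /ŋ/) is licensed in coda position; onsets are limited to one consonant).
Inserting the epenthetic vowel yields /h/ → /hʊ/, /k/ → /ko/, /g/ → /go/.

ʊzʊhʊʒokogoðo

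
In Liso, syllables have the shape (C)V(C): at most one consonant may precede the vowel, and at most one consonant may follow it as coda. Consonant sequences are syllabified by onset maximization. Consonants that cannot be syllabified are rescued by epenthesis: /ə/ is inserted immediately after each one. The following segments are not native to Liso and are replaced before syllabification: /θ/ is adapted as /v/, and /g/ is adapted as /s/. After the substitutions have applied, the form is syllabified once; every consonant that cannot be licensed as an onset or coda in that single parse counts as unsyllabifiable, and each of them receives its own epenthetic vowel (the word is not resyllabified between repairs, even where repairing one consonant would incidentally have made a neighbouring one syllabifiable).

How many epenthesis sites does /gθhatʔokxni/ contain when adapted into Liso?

3

After substitution the input is /svhatʔokxni/.
The unsyllabifiable consonants are /s/, /v/, /x/; each receives one epenthetic vowel.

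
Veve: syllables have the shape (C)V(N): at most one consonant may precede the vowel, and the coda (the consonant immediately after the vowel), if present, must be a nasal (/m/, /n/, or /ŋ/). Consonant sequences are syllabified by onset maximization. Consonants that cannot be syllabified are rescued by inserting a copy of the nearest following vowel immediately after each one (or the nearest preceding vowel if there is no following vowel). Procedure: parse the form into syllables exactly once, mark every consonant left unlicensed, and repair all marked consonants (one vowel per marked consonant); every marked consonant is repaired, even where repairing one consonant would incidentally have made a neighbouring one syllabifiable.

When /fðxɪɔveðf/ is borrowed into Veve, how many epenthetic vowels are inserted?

4

The unsyllabifiable consonants are /f/, /ð/, /ð/, /f/; each receives one epenthetic vowel.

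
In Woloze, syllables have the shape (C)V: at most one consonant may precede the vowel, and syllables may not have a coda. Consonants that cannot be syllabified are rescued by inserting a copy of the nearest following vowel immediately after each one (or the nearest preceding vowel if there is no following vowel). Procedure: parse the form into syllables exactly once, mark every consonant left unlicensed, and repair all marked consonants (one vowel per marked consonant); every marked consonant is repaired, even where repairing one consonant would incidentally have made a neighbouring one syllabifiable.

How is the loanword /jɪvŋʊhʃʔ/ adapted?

jɪvʊŋʊhʊʃʊʔʊ

The consonants /v/, /h/, /ʃ/, /ʔ/ cannot be parsed into a legal (C)V syllable (no codas are permitted; onsets are limited to one consonant).
Inserting the epenthetic vowel yields /v/ → /vʊ/, /h/ → /hʊ/, /ʃ/ → /ʃʊ/, /ʔ/ → /ʔʊ/.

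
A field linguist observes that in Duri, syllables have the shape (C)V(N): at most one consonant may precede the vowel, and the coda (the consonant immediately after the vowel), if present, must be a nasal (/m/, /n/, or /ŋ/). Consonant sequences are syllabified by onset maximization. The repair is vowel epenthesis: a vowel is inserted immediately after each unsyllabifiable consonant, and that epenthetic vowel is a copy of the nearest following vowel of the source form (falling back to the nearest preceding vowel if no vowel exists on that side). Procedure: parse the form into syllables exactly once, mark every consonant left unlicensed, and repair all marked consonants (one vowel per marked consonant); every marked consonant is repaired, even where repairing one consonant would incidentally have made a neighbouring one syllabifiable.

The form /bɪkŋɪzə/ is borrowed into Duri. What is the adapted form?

bɪkɪŋɪzə

Syllabifying with onset maximization leaves /k/ stranded (only a nasal (/m/, /n/, or /ŋ/) is licensed in coda position; onsets are limited to one consonant).
Inserting the epenthetic vowel yields /k/ → /kɪ/.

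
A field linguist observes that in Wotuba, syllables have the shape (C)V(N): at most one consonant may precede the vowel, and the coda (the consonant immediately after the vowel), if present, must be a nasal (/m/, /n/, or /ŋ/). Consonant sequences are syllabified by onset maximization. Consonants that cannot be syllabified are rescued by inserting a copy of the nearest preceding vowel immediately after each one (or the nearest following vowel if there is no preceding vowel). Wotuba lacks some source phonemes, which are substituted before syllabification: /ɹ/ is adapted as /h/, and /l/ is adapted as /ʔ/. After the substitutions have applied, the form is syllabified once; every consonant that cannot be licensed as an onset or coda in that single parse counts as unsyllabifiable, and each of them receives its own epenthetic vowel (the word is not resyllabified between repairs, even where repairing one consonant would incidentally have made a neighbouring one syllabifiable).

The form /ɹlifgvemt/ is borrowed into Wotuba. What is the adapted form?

hiʔifigivemte

Substitution: /ɹ/ → /h/, /l/ → /ʔ/, giving /hʔifgvemt/.
Syllabifying with onset maximization leaves /h/, /f/, /g/, /t/ stranded (only a nasal (/m/, /n/, or /ŋ/) is licensed in coda position; onsets are limited to one consonant).
Epenthesis after each stranded consonant: /h/ → /hi/, /f/ → /fi/, /g/ → /gi/, /t/ → /te/.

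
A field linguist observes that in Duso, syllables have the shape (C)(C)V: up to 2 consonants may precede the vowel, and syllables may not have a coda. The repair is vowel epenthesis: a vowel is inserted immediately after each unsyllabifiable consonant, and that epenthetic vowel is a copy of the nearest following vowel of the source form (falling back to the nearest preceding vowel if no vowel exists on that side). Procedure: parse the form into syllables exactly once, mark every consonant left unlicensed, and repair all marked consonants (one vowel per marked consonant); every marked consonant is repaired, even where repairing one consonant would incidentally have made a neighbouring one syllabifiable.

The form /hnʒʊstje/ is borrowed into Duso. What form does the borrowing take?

Under (C)(C)V, the unsyllabifiable consonants are /h/, /s/ (no codas are permitted; onsets may contain at most 2 consonants).
Epenthesis after each stranded consonant: /h/ → /hʊ/, /s/ → /se/.

hʊnʒʊsetje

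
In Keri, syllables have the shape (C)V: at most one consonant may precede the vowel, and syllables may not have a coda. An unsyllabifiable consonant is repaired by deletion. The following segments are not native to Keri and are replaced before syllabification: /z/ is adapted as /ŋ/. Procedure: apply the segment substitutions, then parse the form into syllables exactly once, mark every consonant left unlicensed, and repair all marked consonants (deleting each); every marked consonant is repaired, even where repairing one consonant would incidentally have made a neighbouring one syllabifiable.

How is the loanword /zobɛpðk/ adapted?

Substitution: /z/ → /ŋ/, giving /ŋobɛpðk/.
Syllabifying with onset maximization leaves /p/, /ð/, /k/ stranded (no codas are permitted; onsets are limited to one consonant).
Deletion applies to /p/, /ð/, /k/.

ŋobɛ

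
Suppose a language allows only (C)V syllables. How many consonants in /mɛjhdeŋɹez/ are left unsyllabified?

Syllabifying with onset maximization leaves /j/, /h/, /ŋ/, /z/ stranded (no codas are permitted; onsets are limited to one consonant).

4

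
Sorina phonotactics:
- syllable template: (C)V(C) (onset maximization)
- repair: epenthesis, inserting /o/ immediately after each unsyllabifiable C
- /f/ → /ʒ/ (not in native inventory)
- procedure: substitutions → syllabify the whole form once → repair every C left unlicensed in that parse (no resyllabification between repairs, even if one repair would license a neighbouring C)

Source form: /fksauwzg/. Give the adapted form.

Substitution: /f/ → /ʒ/, giving /ʒksauwzg/.
Syllabifying with onset maximization leaves /ʒ/, /k/, /z/, /g/ stranded (at most one coda consonant is licensed; onsets are limited to one consonant).
Each unlicensed consonant becomes the onset of a new syllable: /ʒ/ → /ʒo/, /k/ → /ko/, /z/ → /zo/, /g/ → /go/.

ʒokosauwzogo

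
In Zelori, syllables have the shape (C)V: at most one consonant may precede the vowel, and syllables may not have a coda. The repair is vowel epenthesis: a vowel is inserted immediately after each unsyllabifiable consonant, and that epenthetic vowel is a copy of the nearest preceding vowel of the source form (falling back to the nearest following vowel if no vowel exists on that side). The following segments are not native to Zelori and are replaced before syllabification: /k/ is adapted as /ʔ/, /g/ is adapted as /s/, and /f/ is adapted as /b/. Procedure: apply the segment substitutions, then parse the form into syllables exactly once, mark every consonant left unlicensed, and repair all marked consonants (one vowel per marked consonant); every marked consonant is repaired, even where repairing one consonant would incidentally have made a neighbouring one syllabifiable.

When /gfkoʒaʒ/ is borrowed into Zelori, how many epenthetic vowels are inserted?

3

After substitution the input is /sbʔoʒaʒ/.
The unsyllabifiable consonants are /s/, /b/, /ʒ/; each receives one epenthetic vowel.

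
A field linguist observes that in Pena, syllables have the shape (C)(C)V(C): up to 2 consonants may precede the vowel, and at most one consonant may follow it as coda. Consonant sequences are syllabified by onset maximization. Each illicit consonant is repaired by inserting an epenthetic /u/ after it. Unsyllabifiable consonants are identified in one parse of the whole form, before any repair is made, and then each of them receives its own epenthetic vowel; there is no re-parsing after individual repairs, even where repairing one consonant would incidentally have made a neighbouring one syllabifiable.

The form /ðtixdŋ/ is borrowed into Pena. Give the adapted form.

ðtixduŋu

The consonants /d/, /ŋ/ cannot be parsed into a legal (C)(C)V(C) syllable (at most one coda consonant is licensed; onsets may contain at most 2 consonants).
Epenthesis after each stranded consonant: /d/ → /du/, /ŋ/ → /ŋu/.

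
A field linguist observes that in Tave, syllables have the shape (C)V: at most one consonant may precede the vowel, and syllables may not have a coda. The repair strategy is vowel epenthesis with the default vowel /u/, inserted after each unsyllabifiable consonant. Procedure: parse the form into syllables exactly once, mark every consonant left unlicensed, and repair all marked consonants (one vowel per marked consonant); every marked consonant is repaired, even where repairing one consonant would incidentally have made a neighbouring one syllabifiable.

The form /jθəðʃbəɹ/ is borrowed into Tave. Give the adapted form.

Under (C)V, the unsyllabifiable consonants are /j/, /ð/, /ʃ/, /ɹ/ (no codas are permitted; onsets are limited to one consonant).
Epenthesis after each stranded consonant: /j/ → /ju/, /ð/ → /ðu/, /ʃ/ → /ʃu/, /ɹ/ → /ɹu/.

juθəðuʃubəɹu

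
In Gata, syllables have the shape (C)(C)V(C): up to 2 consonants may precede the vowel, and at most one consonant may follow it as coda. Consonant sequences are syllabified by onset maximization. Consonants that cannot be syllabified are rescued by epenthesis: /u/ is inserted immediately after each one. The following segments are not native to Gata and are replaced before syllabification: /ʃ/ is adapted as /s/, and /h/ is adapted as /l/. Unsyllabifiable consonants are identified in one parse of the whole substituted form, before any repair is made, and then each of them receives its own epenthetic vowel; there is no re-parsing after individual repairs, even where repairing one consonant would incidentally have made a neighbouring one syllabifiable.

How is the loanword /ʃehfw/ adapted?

Substitution: /ʃ/ → /s/, /h/ → /l/, giving /selfw/.
The consonants /f/, /w/ cannot be parsed into a legal (C)(C)V(C) syllable (at most one coda consonant is licensed; onsets may contain at most 2 consonants).
Inserting the epenthetic vowel yields /f/ → /fu/, /w/ → /wu/.

selfuwu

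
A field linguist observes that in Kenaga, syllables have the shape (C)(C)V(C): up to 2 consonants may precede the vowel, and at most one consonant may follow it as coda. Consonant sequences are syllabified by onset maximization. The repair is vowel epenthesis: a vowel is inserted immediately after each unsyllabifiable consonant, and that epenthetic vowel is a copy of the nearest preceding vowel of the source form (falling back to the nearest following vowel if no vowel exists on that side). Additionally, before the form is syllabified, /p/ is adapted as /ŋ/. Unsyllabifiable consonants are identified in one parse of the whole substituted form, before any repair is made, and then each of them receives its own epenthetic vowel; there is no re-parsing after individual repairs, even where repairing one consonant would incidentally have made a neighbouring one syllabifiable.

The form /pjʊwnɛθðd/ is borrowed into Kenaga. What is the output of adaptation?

Substitution: /p/ → /ŋ/, giving /ŋjʊwnɛθðd/.
Syllabifying with onset maximization leaves /ð/, /d/ stranded (at most one coda consonant is licensed; onsets may contain at most 2 consonants).
Each unlicensed consonant becomes the onset of a new syllable: /ð/ → /ðɛ/, /d/ → /dɛ/.

ŋjʊwnɛθðɛdɛ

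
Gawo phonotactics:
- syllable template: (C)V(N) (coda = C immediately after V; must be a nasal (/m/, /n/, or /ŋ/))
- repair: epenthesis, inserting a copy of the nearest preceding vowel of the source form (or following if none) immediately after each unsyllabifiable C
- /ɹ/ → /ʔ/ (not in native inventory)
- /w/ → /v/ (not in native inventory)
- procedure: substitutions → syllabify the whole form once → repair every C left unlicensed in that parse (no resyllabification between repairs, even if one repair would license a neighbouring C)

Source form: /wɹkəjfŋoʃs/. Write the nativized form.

vəʔəkəjəfəŋoʃoso

Substitution: /w/ → /v/, /ɹ/ → /ʔ/, giving /vʔkəjfŋoʃs/.
Syllabifying with onset maximization leaves /v/, /ʔ/, /j/, /f/, /ʃ/, /s/ stranded (only a nasal (/m/, /n/, or /ŋ/) is licensed in coda position; onsets are limited to one consonant).
Inserting the epenthetic vowel yields /v/ → /və/, /ʔ/ → /ʔə/, /j/ → /jə/, /f/ → /fə/, /ʃ/ → /ʃo/, /s/ → /so/.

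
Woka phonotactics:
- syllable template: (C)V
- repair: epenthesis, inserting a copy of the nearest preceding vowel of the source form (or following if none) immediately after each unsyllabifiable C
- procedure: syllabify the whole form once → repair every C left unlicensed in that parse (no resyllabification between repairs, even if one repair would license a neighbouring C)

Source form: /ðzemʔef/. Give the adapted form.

ðezemeʔefe

The consonants /ð/, /m/, /f/ cannot be parsed into a legal (C)V syllable (no codas are permitted; onsets are limited to one consonant).
Inserting the epenthetic vowel yields /ð/ → /ðe/, /m/ → /me/, /f/ → /fe/.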